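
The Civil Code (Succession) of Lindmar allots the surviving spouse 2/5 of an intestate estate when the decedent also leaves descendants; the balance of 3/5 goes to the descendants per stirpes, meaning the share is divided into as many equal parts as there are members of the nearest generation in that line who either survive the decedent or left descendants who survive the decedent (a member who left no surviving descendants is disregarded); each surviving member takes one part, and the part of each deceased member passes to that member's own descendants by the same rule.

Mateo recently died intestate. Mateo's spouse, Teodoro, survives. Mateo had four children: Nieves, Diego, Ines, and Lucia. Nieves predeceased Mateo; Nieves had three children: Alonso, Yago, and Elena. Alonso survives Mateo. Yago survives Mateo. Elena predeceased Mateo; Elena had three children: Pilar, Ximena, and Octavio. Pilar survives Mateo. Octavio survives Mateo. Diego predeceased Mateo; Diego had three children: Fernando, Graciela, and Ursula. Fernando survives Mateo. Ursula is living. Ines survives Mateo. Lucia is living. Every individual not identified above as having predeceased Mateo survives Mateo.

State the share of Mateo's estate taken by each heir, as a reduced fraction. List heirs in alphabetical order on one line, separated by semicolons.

Teodoro, as surviving spouse, takes 2/5.
The remaining 3/5 passes to Mateo's descendants per stirpes.
The 3/5 is divided into 4 equal shares of 3/20 among Nieves, Diego, Ines, Lucia.
Nieves predeceased; the 3/20 allotted to Nieves's branch passes to Nieves's issue by representation.
The 3/20 is divided into 3 equal shares of 1/20 among Alonso, Yago, Elena.
Alonso is living and takes 1/20.
Yago is living and takes 1/20.
Elena predeceased; the 1/20 allotted to Elena's branch passes to Elena's issue by representation.
The 1/20 is divided into 3 equal shares of 1/60 among Pilar, Ximena, Octavio.
Pilar is living and takes 1/60.
Ximena is living and takes 1/60.
Octavio is living and takes 1/60.
Diego predeceased; the 3/20 allotted to Diego's branch passes to Diego's issue by representation.
The 3/20 is divided into 3 equal shares of 1/20 among Fernando, Graciela, Ursula.
Fernando is living and takes 1/20.
Graciela is living and takes 1/20.
Ursula is living and takes 1/20.
Ines is living and takes 3/20.
Lucia is living and takes 3/20.

Alonso 1/20; Fernando 1/20; Graciela 1/20; Ines 3/20; Lucia 3/20; Octavio 1/60; Pilar 1/60; Teodoro 2/5; Ursula 1/20; Ximena 1/60; Yago 1/20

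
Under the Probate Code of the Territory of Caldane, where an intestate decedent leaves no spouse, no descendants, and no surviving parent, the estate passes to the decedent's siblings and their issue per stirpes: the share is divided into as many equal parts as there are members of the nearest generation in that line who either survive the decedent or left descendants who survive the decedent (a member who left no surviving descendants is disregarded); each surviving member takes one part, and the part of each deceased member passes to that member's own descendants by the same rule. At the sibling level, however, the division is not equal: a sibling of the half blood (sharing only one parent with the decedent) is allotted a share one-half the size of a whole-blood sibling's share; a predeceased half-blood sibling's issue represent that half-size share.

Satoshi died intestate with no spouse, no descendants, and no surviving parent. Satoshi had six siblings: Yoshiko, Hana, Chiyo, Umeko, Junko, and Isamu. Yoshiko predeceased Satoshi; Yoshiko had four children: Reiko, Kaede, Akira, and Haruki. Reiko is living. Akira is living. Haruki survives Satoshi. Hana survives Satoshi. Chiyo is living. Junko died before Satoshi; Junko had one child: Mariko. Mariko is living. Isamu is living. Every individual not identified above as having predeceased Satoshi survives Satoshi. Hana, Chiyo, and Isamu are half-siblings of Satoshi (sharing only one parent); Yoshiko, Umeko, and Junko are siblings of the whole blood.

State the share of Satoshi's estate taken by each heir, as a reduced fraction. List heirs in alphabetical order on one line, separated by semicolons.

No spouse, descendants, or parent survives, so the estate passes to Satoshi's siblings per stirpes.
Half-blood siblings count for one-half the weight of whole-blood siblings at the initial division.
Dividing 1 in proportion to weights (total weight 9/2): Yoshiko (weight 1) → 2/9; Hana (weight 1/2) → 1/9; Chiyo (weight 1/2) → 1/9; Umeko (weight 1) → 2/9; Junko (weight 1) → 2/9; Isamu (weight 1/2) → 1/9.
Yoshiko predeceased; the 2/9 allotted to Yoshiko's branch passes to Yoshiko's issue by representation.
The 2/9 is divided into 4 equal shares of 1/18 among Reiko, Kaede, Akira, Haruki.
Reiko is living and takes 1/18.
Kaede is living and takes 1/18.
Akira is living and takes 1/18.
Haruki is living and takes 1/18.
Hana is living and takes 1/9.
Chiyo is living and takes 1/9.
Umeko is living and takes 2/9.
Junko predeceased; the 2/9 allotted to Junko's branch passes to Junko's issue by representation.
Mariko is the sole taker at this level and receives the full 2/9.
Isamu is living and takes 1/9.

Akira 1/18; Chiyo 1/9; Hana 1/9; Haruki 1/18; Isamu 1/9; Kaede 1/18; Mariko 2/9; Reiko 1/18; Umeko 2/9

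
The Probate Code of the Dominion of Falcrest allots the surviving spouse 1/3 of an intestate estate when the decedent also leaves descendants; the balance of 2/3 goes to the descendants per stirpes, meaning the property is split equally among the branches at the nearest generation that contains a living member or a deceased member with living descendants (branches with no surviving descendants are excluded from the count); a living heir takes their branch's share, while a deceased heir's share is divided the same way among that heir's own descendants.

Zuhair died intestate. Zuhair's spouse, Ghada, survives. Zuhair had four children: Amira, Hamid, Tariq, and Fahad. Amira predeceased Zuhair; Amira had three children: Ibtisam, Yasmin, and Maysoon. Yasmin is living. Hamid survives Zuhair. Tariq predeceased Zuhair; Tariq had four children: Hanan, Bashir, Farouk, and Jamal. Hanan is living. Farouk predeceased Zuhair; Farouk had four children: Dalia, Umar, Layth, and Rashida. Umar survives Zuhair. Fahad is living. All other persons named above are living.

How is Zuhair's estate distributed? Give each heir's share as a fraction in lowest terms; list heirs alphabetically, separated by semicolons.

Ghada, as surviving spouse, takes 1/3.
The remaining 2/3 passes to Zuhair's descendants per stirpes.
The 2/3 is divided into 4 equal shares of 1/6 among Amira, Hamid, Tariq, Fahad.
Amira predeceased; the 1/6 allotted to Amira's branch passes to Amira's issue by representation.
The 1/6 is divided into 3 equal shares of 1/18 among Ibtisam, Yasmin, Maysoon.
Ibtisam is living and takes 1/18.
Yasmin is living and takes 1/18.
Maysoon is living and takes 1/18.
Hamid is living and takes 1/6.
Tariq predeceased; the 1/6 allotted to Tariq's branch passes to Tariq's issue by representation.
The 1/6 is divided into 4 equal shares of 1/24 among Hanan, Bashir, Farouk, Jamal.
Hanan is living and takes 1/24.
Bashir is living and takes 1/24.
Farouk predeceased; the 1/24 allotted to Farouk's branch passes to Farouk's issue by representation.
The 1/24 is divided into 4 equal shares of 1/96 among Dalia, Umar, Layth, Rashida.
Dalia is living and takes 1/96.
Umar is living and takes 1/96.
Layth is living and takes 1/96.
Rashida is living and takes 1/96.
Jamal is living and takes 1/24.
Fahad is living and takes 1/6.

Bashir 1/24; Dalia 1/96; Fahad 1/6; Ghada 1/3; Hamid 1/6; Hanan 1/24; Ibtisam 1/18; Jamal 1/24; Layth 1/96; Maysoon 1/18; Rashida 1/96; Umar 1/96; Yasmin 1/18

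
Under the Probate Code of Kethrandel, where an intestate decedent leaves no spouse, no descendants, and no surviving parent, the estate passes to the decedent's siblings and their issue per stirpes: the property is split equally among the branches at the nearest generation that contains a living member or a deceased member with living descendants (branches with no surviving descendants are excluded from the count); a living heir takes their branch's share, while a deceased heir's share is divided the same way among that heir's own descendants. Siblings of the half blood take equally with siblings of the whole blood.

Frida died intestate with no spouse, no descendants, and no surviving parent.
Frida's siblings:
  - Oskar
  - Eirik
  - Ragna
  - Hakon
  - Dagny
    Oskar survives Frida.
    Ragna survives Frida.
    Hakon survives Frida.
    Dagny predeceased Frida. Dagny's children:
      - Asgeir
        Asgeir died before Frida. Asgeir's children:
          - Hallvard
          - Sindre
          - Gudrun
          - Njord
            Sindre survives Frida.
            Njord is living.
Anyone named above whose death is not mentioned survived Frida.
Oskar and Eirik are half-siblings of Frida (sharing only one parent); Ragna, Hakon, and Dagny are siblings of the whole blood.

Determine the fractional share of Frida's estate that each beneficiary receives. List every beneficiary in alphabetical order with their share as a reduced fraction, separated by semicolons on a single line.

No spouse, descendants, or parent survives, so the estate passes to Frida's siblings per stirpes.
Half-blood and whole-blood siblings take equally under the stated rule.
The estate is divided into 5 equal shares of 1/5 among Oskar, Eirik, Ragna, Hakon, Dagny.
Oskar is living and takes 1/5.
Eirik is living and takes 1/5.
Ragna is living and takes 1/5.
Hakon is living and takes 1/5.
Dagny predeceased; the 1/5 allotted to Dagny's branch passes to Dagny's issue by representation.
Asgeir's line is the sole branch at this level, so the full 1/5 passes to Asgeir's issue by representation.
The 1/5 is divided into 4 equal shares of 1/20 among Hallvard, Sindre, Gudrun, Njord.
Hallvard is living and takes 1/20.
Sindre is living and takes 1/20.
Gudrun is living and takes 1/20.
Njord is living and takes 1/20.

Eirik 1/5; Gudrun 1/20; Hakon 1/5; Hallvard 1/20; Njord 1/20; Oskar 1/5; Ragna 1/5; Sindre 1/20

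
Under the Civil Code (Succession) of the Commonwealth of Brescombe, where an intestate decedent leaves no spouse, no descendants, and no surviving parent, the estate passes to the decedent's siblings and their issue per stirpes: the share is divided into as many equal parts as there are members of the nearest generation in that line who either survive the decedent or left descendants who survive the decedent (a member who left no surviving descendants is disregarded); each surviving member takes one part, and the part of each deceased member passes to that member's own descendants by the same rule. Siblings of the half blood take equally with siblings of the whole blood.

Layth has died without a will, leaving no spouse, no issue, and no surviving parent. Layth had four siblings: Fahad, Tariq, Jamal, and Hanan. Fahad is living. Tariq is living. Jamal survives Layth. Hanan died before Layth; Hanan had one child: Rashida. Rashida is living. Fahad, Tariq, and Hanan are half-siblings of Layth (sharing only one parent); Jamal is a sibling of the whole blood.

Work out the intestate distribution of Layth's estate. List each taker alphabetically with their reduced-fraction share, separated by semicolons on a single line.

Fahad 1/4; Jamal 1/4; Rashida 1/4; Tariq 1/4

No spouse, descendants, or parent survives, so the estate passes to Layth's siblings per stirpes.
Half-blood and whole-blood siblings take equally under the stated rule.
The estate is divided into 4 equal shares of 1/4 among Fahad, Tariq, Jamal, Hanan.
Fahad is living and takes 1/4.
Tariq is living and takes 1/4.
Jamal is living and takes 1/4.
Hanan predeceased; the 1/4 allotted to Hanan's branch passes to Hanan's issue by representation.
Rashida is the sole taker at this level and receives the full 1/4.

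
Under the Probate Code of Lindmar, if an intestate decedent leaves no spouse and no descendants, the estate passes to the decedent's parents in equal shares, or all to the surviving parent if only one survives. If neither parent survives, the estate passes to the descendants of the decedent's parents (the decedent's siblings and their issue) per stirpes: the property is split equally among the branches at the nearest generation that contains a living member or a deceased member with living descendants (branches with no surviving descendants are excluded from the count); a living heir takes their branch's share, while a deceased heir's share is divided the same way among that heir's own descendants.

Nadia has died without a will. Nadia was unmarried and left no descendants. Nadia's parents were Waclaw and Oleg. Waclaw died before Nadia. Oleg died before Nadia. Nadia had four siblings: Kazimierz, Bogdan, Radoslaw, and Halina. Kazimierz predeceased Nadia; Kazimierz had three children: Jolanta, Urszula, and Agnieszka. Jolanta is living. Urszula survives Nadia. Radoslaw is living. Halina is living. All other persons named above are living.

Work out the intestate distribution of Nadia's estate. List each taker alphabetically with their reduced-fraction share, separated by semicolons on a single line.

Agnieszka 1/12; Bogdan 1/4; Halina 1/4; Jolanta 1/12; Radoslaw 1/4; Urszula 1/12

Neither parent survives and there are no descendants, so the estate passes to Nadia's siblings and their issue per stirpes.
The estate is divided into 4 equal shares of 1/4 among Kazimierz, Bogdan, Radoslaw, Halina.
Kazimierz predeceased; the 1/4 allotted to Kazimierz's branch passes to Kazimierz's issue by representation.
The 1/4 is divided into 3 equal shares of 1/12 among Jolanta, Urszula, Agnieszka.
Jolanta is living and takes 1/12.
Urszula is living and takes 1/12.
Agnieszka is living and takes 1/12.
Bogdan is living and takes 1/4.
Radoslaw is living and takes 1/4.
Halina is living and takes 1/4.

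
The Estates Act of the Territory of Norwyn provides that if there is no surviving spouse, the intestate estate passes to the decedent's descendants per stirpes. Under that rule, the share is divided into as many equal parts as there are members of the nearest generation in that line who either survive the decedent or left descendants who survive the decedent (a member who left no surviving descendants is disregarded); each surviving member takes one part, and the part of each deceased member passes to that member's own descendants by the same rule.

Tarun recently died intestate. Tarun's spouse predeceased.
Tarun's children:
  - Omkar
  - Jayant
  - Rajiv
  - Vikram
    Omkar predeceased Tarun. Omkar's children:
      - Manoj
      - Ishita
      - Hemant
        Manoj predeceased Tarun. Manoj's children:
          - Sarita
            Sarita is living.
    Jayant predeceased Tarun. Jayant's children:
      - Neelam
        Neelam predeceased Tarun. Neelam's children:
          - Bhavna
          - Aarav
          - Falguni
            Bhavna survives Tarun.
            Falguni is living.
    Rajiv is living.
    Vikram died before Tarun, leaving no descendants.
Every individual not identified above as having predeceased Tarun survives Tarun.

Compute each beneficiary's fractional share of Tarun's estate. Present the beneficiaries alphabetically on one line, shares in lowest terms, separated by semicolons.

There is no surviving spouse, so the entire estate passes to Tarun's descendants per stirpes.
Vikram left no surviving issue, so that branch lapses and is disregarded.
The estate is divided into 3 equal shares of 1/3 among Omkar, Jayant, Rajiv.
Omkar predeceased; the 1/3 allotted to Omkar's branch passes to Omkar's issue by representation.
The 1/3 is divided into 3 equal shares of 1/9 among Manoj, Ishita, Hemant.
Manoj predeceased; the 1/9 allotted to Manoj's branch passes to Manoj's issue by representation.
Sarita is the sole taker at this level and receives the full 1/9.
Ishita is living and takes 1/9.
Hemant is living and takes 1/9.
Jayant predeceased; the 1/3 allotted to Jayant's branch passes to Jayant's issue by representation.
Neelam's line is the sole branch at this level, so the full 1/3 passes to Neelam's issue by representation.
The 1/3 is divided into 3 equal shares of 1/9 among Bhavna, Aarav, Falguni.
Bhavna is living and takes 1/9.
Aarav is living and takes 1/9.
Falguni is living and takes 1/9.
Rajiv is living and takes 1/3.

Aarav 1/9; Bhavna 1/9; Falguni 1/9; Hemant 1/9; Ishita 1/9; Rajiv 1/3; Sarita 1/9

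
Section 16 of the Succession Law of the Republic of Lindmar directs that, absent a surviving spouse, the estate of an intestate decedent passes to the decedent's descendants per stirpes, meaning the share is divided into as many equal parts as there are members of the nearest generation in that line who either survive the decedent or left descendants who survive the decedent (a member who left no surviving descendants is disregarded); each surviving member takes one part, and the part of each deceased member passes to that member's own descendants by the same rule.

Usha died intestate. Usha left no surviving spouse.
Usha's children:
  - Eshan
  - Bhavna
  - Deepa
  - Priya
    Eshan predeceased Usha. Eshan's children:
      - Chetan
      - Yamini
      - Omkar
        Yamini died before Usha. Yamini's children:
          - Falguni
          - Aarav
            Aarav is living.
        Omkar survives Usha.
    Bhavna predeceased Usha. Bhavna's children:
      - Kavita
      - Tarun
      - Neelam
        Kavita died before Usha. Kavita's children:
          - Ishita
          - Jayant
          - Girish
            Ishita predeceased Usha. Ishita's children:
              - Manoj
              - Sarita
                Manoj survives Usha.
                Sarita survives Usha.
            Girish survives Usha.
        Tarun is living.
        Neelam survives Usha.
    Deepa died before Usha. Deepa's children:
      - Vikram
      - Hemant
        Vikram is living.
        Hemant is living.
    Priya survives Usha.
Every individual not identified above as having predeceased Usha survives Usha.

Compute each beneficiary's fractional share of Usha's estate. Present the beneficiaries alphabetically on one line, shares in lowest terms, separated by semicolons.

Aarav 1/24; Chetan 1/12; Falguni 1/24; Girish 1/36; Hemant 1/8; Jayant 1/36; Manoj 1/72; Neelam 1/12; Omkar 1/12; Priya 1/4; Sarita 1/72; Tarun 1/12; Vikram 1/8

There is no surviving spouse, so the entire estate passes to Usha's descendants per stirpes.
The estate is divided into 4 equal shares of 1/4 among Eshan, Bhavna, Deepa, Priya.
Eshan predeceased; the 1/4 allotted to Eshan's branch passes to Eshan's issue by representation.
The 1/4 is divided into 3 equal shares of 1/12 among Chetan, Yamini, Omkar.
Chetan is living and takes 1/12.
Yamini predeceased; the 1/12 allotted to Yamini's branch passes to Yamini's issue by representation.
The 1/12 is divided into 2 equal shares of 1/24 among Falguni, Aarav.
Falguni is living and takes 1/24.
Aarav is living and takes 1/24.
Omkar is living and takes 1/12.
Bhavna predeceased; the 1/4 allotted to Bhavna's branch passes to Bhavna's issue by representation.
The 1/4 is divided into 3 equal shares of 1/12 among Kavita, Tarun, Neelam.
Kavita predeceased; the 1/12 allotted to Kavita's branch passes to Kavita's issue by representation.
The 1/12 is divided into 3 equal shares of 1/36 among Ishita, Jayant, Girish.
Ishita predeceased; the 1/36 allotted to Ishita's branch passes to Ishita's issue by representation.
The 1/36 is divided into 2 equal shares of 1/72 among Manoj, Sarita.
Manoj is living and takes 1/72.
Sarita is living and takes 1/72.
Jayant is living and takes 1/36.
Girish is living and takes 1/36.
Tarun is living and takes 1/12.
Neelam is living and takes 1/12.
Deepa predeceased; the 1/4 allotted to Deepa's branch passes to Deepa's issue by representation.
The 1/4 is divided into 2 equal shares of 1/8 among Vikram, Hemant.
Vikram is living and takes 1/8.
Hemant is living and takes 1/8.
Priya is living and takes 1/4.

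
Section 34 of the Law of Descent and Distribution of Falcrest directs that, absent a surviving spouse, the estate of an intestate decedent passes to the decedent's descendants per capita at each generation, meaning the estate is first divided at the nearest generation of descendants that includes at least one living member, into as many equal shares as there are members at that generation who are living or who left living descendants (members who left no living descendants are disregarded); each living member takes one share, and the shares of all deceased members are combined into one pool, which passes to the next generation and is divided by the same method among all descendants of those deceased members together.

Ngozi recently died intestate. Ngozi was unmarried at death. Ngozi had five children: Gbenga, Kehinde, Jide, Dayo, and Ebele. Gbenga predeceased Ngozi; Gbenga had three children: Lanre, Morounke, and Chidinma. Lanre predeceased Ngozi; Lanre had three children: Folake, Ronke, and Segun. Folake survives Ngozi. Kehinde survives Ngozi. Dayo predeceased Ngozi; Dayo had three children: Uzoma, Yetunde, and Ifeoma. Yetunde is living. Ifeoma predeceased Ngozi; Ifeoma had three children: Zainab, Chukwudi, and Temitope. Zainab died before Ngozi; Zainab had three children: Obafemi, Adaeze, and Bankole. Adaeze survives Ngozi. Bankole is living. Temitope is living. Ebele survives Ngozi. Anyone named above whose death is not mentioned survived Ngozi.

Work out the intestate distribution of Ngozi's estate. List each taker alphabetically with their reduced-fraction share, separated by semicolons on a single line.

Adaeze 1/135; Bankole 1/135; Chidinma 1/15; Chukwudi 1/45; Ebele 1/5; Folake 1/45; Jide 1/5; Kehinde 1/5; Morounke 1/15; Obafemi 1/135; Ronke 1/45; Segun 1/45; Temitope 1/45; Uzoma 1/15; Yetunde 1/15

There is no surviving spouse, so the entire estate passes to Ngozi's descendants per capita at each generation.
At generation 1 (Gbenga, Kehinde, Jide, Dayo, Ebele) there are 5 shares of (1)/5 = 1/5 each.
Living: Kehinde, Jide, and Ebele — each takes 1/5.
Deceased: Gbenga and Dayo. Their combined 2/5 is pooled and carried to generation 2.
At generation 2 (Lanre, Morounke, Chidinma, Uzoma, Yetunde, Ifeoma) there are 6 shares of (2/5)/6 = 1/15 each.
Living: Morounke, Chidinma, Uzoma, and Yetunde — each takes 1/15.
Deceased: Lanre and Ifeoma. Their combined 2/15 is pooled and carried to generation 3.
At generation 3 (Folake, Ronke, Segun, Zainab, Chukwudi, Temitope) there are 6 shares of (2/15)/6 = 1/45 each.
Living: Folake, Ronke, Segun, Chukwudi, and Temitope — each takes 1/45.
Deceased: Zainab. That 1/45 share is carried to generation 4.
At generation 4 (Obafemi, Adaeze, Bankole) there are 3 shares of (1/45)/3 = 1/135 each.
Living: Obafemi, Adaeze, and Bankole — each takes 1/135.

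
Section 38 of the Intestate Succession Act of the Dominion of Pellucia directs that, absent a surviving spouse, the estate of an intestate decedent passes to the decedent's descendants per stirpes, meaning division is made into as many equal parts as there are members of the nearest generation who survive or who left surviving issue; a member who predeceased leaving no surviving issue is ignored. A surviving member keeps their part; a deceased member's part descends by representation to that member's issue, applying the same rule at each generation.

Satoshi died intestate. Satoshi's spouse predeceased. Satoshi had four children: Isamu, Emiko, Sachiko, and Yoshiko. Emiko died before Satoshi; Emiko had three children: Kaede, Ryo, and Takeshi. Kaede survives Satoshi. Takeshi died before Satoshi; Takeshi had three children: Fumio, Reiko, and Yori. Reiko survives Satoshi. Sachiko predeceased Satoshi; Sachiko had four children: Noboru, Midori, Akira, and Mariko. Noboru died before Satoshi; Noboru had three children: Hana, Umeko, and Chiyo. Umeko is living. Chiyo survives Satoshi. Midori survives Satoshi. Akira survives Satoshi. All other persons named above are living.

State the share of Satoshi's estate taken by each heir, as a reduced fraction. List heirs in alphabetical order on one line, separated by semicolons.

There is no surviving spouse, so the entire estate passes to Satoshi's descendants per stirpes.
The estate is divided into 4 equal shares of 1/4 among Isamu, Emiko, Sachiko, Yoshiko.
Isamu is living and takes 1/4.
Emiko predeceased; the 1/4 allotted to Emiko's branch passes to Emiko's issue by representation.
The 1/4 is divided into 3 equal shares of 1/12 among Kaede, Ryo, Takeshi.
Kaede is living and takes 1/12.
Ryo is living and takes 1/12.
Takeshi predeceased; the 1/12 allotted to Takeshi's branch passes to Takeshi's issue by representation.
The 1/12 is divided into 3 equal shares of 1/36 among Fumio, Reiko, Yori.
Fumio is living and takes 1/36.
Reiko is living and takes 1/36.
Yori is living and takes 1/36.
Sachiko predeceased; the 1/4 allotted to Sachiko's branch passes to Sachiko's issue by representation.
The 1/4 is divided into 4 equal shares of 1/16 among Noboru, Midori, Akira, Mariko.
Noboru predeceased; the 1/16 allotted to Noboru's branch passes to Noboru's issue by representation.
The 1/16 is divided into 3 equal shares of 1/48 among Hana, Umeko, Chiyo.
Hana is living and takes 1/48.
Umeko is living and takes 1/48.
Chiyo is living and takes 1/48.
Midori is living and takes 1/16.
Akira is living and takes 1/16.
Mariko is living and takes 1/16.
Yoshiko is living and takes 1/4.

Akira 1/16; Chiyo 1/48; Fumio 1/36; Hana 1/48; Isamu 1/4; Kaede 1/12; Mariko 1/16; Midori 1/16; Reiko 1/36; Ryo 1/12; Umeko 1/48; Yori 1/36; Yoshiko 1/4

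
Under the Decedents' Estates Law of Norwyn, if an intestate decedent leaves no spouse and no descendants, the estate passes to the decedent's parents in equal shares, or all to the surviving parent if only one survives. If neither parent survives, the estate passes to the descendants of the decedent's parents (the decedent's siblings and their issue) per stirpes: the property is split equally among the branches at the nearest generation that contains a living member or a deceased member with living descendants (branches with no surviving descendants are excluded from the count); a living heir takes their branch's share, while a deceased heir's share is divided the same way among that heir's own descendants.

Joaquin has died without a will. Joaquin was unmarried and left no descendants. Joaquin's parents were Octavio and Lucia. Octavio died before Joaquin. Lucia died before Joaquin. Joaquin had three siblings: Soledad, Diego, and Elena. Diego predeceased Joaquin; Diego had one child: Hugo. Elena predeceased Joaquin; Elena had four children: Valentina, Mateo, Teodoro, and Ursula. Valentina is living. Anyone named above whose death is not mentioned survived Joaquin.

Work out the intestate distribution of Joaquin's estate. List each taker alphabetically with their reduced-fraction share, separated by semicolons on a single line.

Hugo 1/3; Mateo 1/12; Soledad 1/3; Teodoro 1/12; Ursula 1/12; Valentina 1/12

Neither parent survives and there are no descendants, so the estate passes to Joaquin's siblings and their issue per stirpes.
The estate is divided into 3 equal shares of 1/3 among Soledad, Diego, Elena.
Soledad is living and takes 1/3.
Diego predeceased; the 1/3 allotted to Diego's branch passes to Diego's issue by representation.
Hugo is the sole taker at this level and receives the full 1/3.
Elena predeceased; the 1/3 allotted to Elena's branch passes to Elena's issue by representation.
The 1/3 is divided into 4 equal shares of 1/12 among Valentina, Mateo, Teodoro, Ursula.
Valentina is living and takes 1/12.
Mateo is living and takes 1/12.
Teodoro is living and takes 1/12.
Ursula is living and takes 1/12.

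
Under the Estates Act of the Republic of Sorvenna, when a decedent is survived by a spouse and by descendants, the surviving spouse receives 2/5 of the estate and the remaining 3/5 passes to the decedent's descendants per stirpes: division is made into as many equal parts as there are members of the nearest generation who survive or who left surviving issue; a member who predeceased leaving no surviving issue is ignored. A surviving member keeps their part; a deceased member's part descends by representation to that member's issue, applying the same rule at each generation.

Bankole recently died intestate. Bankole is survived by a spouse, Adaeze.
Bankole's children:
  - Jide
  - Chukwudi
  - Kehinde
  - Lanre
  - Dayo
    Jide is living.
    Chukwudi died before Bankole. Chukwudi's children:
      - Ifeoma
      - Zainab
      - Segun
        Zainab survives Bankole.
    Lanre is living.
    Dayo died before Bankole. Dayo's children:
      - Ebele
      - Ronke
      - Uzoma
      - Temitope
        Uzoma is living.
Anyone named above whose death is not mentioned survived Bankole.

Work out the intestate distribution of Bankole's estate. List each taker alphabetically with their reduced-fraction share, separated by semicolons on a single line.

Adaeze, as surviving spouse, takes 2/5.
The remaining 3/5 passes to Bankole's descendants per stirpes.
The 3/5 is divided into 5 equal shares of 3/25 among Jide, Chukwudi, Kehinde, Lanre, Dayo.
Jide is living and takes 3/25.
Chukwudi predeceased; the 3/25 allotted to Chukwudi's branch passes to Chukwudi's issue by representation.
The 3/25 is divided into 3 equal shares of 1/25 among Ifeoma, Zainab, Segun.
Ifeoma is living and takes 1/25.
Zainab is living and takes 1/25.
Segun is living and takes 1/25.
Kehinde is living and takes 3/25.
Lanre is living and takes 3/25.
Dayo predeceased; the 3/25 allotted to Dayo's branch passes to Dayo's issue by representation.
The 3/25 is divided into 4 equal shares of 3/100 among Ebele, Ronke, Uzoma, Temitope.
Ebele is living and takes 3/100.
Ronke is living and takes 3/100.
Uzoma is living and takes 3/100.
Temitope is living and takes 3/100.

Adaeze 2/5; Ebele 3/100; Ifeoma 1/25; Jide 3/25; Kehinde 3/25; Lanre 3/25; Ronke 3/100; Segun 1/25; Temitope 3/100; Uzoma 3/100; Zainab 1/25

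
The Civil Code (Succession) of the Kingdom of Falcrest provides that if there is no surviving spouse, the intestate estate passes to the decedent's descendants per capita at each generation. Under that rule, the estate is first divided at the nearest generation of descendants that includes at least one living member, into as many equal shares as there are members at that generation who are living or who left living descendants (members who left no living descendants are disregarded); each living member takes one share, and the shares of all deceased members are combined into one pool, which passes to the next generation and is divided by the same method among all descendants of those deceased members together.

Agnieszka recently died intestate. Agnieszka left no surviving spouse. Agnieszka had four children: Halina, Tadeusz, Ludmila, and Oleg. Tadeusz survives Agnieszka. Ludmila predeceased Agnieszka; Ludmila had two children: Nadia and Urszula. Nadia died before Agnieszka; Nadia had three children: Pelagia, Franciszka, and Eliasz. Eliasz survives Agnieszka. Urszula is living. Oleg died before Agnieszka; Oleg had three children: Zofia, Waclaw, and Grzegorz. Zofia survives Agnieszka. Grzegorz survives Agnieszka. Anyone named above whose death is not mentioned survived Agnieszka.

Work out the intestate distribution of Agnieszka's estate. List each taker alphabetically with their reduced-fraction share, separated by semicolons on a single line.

There is no surviving spouse, so the entire estate passes to Agnieszka's descendants per capita at each generation.
At generation 1 (Halina, Tadeusz, Ludmila, Oleg) there are 4 shares of (1)/4 = 1/4 each.
Living: Halina and Tadeusz — each takes 1/4.
Deceased: Ludmila and Oleg. Their combined 1/2 is pooled and carried to generation 2.
At generation 2 (Nadia, Urszula, Zofia, Waclaw, Grzegorz) there are 5 shares of (1/2)/5 = 1/10 each.
Living: Urszula, Zofia, Waclaw, and Grzegorz — each takes 1/10.
Deceased: Nadia. That 1/10 share is carried to generation 3.
At generation 3 (Pelagia, Franciszka, Eliasz) there are 3 shares of (1/10)/3 = 1/30 each.
Living: Pelagia, Franciszka, and Eliasz — each takes 1/30.

Eliasz 1/30; Franciszka 1/30; Grzegorz 1/10; Halina 1/4; Pelagia 1/30; Tadeusz 1/4; Urszula 1/10; Waclaw 1/10; Zofia 1/10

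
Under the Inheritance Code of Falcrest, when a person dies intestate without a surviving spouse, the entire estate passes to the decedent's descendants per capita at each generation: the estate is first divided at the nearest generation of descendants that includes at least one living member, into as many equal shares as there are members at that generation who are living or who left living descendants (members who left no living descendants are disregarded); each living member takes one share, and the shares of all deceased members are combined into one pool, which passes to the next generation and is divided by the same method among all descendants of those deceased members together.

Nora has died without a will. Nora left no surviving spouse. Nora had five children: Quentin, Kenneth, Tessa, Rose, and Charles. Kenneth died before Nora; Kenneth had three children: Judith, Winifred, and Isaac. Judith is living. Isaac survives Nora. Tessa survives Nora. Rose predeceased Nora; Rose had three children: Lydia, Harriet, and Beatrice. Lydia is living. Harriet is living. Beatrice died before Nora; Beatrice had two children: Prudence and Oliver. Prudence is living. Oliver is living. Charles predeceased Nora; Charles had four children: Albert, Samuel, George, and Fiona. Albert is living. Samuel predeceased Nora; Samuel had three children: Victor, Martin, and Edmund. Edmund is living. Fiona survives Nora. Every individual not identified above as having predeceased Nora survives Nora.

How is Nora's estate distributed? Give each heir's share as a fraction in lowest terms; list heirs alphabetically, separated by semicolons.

There is no surviving spouse, so the entire estate passes to Nora's descendants per capita at each generation.
At generation 1 (Quentin, Kenneth, Tessa, Rose, Charles) there are 5 shares of (1)/5 = 1/5 each.
Living: Quentin and Tessa — each takes 1/5.
Deceased: Kenneth, Rose, and Charles. Their combined 3/5 is pooled and carried to generation 2.
At generation 2 (Judith, Winifred, Isaac, Lydia, Harriet, Beatrice, Albert, Samuel, George, Fiona) there are 10 shares of (3/5)/10 = 3/50 each.
Living: Judith, Winifred, Isaac, Lydia, Harriet, Albert, George, and Fiona — each takes 3/50.
Deceased: Beatrice and Samuel. Their combined 3/25 is pooled and carried to generation 3.
At generation 3 (Prudence, Oliver, Victor, Martin, Edmund) there are 5 shares of (3/25)/5 = 3/125 each.
Living: Prudence, Oliver, Victor, Martin, and Edmund — each takes 3/125.

Albert 3/50; Edmund 3/125; Fiona 3/50; George 3/50; Harriet 3/50; Isaac 3/50; Judith 3/50; Lydia 3/50; Martin 3/125; Oliver 3/125; Prudence 3/125; Quentin 1/5; Tessa 1/5; Victor 3/125; Winifred 3/50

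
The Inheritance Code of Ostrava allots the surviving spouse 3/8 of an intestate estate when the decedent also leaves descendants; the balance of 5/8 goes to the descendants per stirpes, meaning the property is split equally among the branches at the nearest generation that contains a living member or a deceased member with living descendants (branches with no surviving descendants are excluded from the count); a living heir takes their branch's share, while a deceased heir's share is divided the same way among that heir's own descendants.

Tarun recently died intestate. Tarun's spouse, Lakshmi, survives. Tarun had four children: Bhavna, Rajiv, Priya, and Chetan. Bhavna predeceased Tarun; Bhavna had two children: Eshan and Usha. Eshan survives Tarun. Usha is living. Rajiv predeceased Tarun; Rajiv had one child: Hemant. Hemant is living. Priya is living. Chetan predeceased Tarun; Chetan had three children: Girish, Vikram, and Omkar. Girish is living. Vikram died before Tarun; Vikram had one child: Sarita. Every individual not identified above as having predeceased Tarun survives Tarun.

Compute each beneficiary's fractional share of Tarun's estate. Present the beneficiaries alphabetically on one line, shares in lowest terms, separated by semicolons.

Eshan 5/64; Girish 5/96; Hemant 5/32; Lakshmi 3/8; Omkar 5/96; Priya 5/32; Sarita 5/96; Usha 5/64

Lakshmi, as surviving spouse, takes 3/8.
The remaining 5/8 passes to Tarun's descendants per stirpes.
The 5/8 is divided into 4 equal shares of 5/32 among Bhavna, Rajiv, Priya, Chetan.
Bhavna predeceased; the 5/32 allotted to Bhavna's branch passes to Bhavna's issue by representation.
The 5/32 is divided into 2 equal shares of 5/64 among Eshan, Usha.
Eshan is living and takes 5/64.
Usha is living and takes 5/64.
Rajiv predeceased; the 5/32 allotted to Rajiv's branch passes to Rajiv's issue by representation.
Hemant is the sole taker at this level and receives the full 5/32.
Priya is living and takes 5/32.
Chetan predeceased; the 5/32 allotted to Chetan's branch passes to Chetan's issue by representation.
The 5/32 is divided into 3 equal shares of 5/96 among Girish, Vikram, Omkar.
Girish is living and takes 5/96.
Vikram predeceased; the 5/96 allotted to Vikram's branch passes to Vikram's issue by representation.
Sarita is the sole taker at this level and receives the full 5/96.
Omkar is living and takes 5/96.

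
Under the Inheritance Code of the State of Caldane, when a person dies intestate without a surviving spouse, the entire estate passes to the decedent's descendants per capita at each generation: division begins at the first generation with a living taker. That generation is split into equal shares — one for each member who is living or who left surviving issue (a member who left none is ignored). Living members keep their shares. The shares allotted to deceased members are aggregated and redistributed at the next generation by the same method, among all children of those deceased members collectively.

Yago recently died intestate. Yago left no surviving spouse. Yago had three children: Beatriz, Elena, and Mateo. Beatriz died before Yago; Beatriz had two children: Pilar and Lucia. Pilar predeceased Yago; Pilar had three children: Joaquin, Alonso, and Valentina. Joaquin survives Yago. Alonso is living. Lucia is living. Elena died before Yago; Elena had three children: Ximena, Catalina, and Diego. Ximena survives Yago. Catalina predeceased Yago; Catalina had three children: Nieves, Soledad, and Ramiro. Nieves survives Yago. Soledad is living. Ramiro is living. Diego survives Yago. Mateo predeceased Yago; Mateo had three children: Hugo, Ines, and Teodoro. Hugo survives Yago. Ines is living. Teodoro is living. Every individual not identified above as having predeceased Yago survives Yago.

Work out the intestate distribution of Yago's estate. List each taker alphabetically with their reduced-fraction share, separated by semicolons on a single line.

Alonso 1/24; Diego 1/8; Hugo 1/8; Ines 1/8; Joaquin 1/24; Lucia 1/8; Nieves 1/24; Ramiro 1/24; Soledad 1/24; Teodoro 1/8; Valentina 1/24; Ximena 1/8

There is no surviving spouse, so the entire estate passes to Yago's descendants per capita at each generation.
No one at generation 1 (Beatriz, Elena, Mateo) is living; moving to the next generation.
At generation 2 (Pilar, Lucia, Ximena, Catalina, Diego, Hugo, Ines, Teodoro) there are 8 shares of (1)/8 = 1/8 each.
Living: Lucia, Ximena, Diego, Hugo, Ines, and Teodoro — each takes 1/8.
Deceased: Pilar and Catalina. Their combined 1/4 is pooled and carried to generation 3.
At generation 3 (Joaquin, Alonso, Valentina, Nieves, Soledad, Ramiro) there are 6 shares of (1/4)/6 = 1/24 each.
Living: Joaquin, Alonso, Valentina, Nieves, Soledad, and Ramiro — each takes 1/24.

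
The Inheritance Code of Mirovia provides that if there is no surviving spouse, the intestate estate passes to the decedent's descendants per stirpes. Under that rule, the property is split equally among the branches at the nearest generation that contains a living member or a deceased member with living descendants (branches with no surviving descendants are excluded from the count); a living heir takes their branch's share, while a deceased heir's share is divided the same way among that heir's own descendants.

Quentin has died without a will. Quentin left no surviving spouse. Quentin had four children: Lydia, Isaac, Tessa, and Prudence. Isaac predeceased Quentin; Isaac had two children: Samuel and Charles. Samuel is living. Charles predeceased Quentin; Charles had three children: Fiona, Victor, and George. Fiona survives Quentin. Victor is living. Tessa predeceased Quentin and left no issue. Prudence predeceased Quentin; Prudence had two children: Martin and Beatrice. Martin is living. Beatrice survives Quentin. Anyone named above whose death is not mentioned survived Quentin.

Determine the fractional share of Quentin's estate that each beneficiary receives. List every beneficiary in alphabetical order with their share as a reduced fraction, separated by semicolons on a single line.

There is no surviving spouse, so the entire estate passes to Quentin's descendants per stirpes.
Tessa left no surviving issue, so that branch lapses and is disregarded.
The estate is divided into 3 equal shares of 1/3 among Lydia, Isaac, Prudence.
Lydia is living and takes 1/3.
Isaac predeceased; the 1/3 allotted to Isaac's branch passes to Isaac's issue by representation.
The 1/3 is divided into 2 equal shares of 1/6 among Samuel, Charles.
Samuel is living and takes 1/6.
Charles predeceased; the 1/6 allotted to Charles's branch passes to Charles's issue by representation.
The 1/6 is divided into 3 equal shares of 1/18 among Fiona, Victor, George.
Fiona is living and takes 1/18.
Victor is living and takes 1/18.
George is living and takes 1/18.
Prudence predeceased; the 1/3 allotted to Prudence's branch passes to Prudence's issue by representation.
The 1/3 is divided into 2 equal shares of 1/6 among Martin, Beatrice.
Martin is living and takes 1/6.
Beatrice is living and takes 1/6.

Beatrice 1/6; Fiona 1/18; George 1/18; Lydia 1/3; Martin 1/6; Samuel 1/6; Victor 1/18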